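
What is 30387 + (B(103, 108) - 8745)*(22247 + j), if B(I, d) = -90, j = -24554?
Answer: 20412732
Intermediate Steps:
30387 + (B(103, 108) - 8745)*(22247 + j) = 30387 + (-90 - 8745)*(22247 - 24554) = 30387 - 8835*(-2307) = 30387 + 20382345 = 20412732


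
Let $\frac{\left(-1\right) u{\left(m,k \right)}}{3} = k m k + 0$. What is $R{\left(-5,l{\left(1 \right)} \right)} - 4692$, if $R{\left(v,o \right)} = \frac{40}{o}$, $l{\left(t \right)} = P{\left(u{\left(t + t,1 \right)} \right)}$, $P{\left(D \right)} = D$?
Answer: $- \frac{14096}{3} \approx -4698.7$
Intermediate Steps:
$u{\left(m,k \right)} = - 3 m k^{2}$ ($u{\left(m,k \right)} = - 3 \left(k m k + 0\right) = - 3 \left(m k^{2} + 0\right) = - 3 m k^{2}$)
$l{\left(t \right)} = - 6 t$ ($l{\left(t \right)} = - 3 \left(t + t\right) 1^{2} = \left(-3\right) 2 t 1 = - 6 t$)
$R{\left(-5,l{\left(1 \right)} \right)} - 4692 = \frac{40}{\left(-6\right) 1} - 4692 = \frac{40}{-6} - 4692 = 40 \left(- \frac{1}{6}\right) - 4692 = - \frac{20}{3} - 4692 = - \frac{14096}{3}$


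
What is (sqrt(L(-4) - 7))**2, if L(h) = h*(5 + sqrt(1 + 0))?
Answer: -31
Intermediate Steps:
L(h) = 6*h (L(h) = h*(5 + sqrt(1)) = h*(5 + 1) = h*6 = 6*h)
(sqrt(L(-4) - 7))**2 = (sqrt(6*(-4) - 7))**2 = (sqrt(-24 - 7))**2 = (sqrt(-31))**2 = (I*sqrt(31))**2 = -31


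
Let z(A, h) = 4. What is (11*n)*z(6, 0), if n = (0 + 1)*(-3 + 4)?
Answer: 44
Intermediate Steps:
n = 1 (n = 1*1 = 1)
(11*n)*z(6, 0) = (11*1)*4 = 11*4 = 44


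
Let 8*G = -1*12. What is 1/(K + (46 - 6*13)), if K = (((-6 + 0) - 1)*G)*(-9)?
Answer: -2/253 ≈ -0.0079051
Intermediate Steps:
G = -3/2 (G = (-1*12)/8 = (⅛)*(-12) = -3/2 ≈ -1.5000)
K = -189/2 (K = (((-6 + 0) - 1)*(-3/2))*(-9) = ((-6 - 1)*(-3/2))*(-9) = -7*(-3/2)*(-9) = (21/2)*(-9) = -189/2 ≈ -94.500)
1/(K + (46 - 6*13)) = 1/(-189/2 + (46 - 6*13)) = 1/(-189/2 + (46 - 78)) = 1/(-189/2 - 32) = 1/(-253/2) = -2/253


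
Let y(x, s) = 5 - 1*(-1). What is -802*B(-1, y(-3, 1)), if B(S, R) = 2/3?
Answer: -1604/3 ≈ -534.67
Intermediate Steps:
y(x, s) = 6 (y(x, s) = 5 + 1 = 6)
B(S, R) = ⅔ (B(S, R) = 2*(⅓) = ⅔)
-802*B(-1, y(-3, 1)) = -802*⅔ = -1604/3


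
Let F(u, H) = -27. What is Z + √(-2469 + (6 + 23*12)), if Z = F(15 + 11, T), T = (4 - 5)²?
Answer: -27 + 27*I*√3 ≈ -27.0 + 46.765*I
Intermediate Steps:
T = 1 (T = (-1)² = 1)
Z = -27
Z + √(-2469 + (6 + 23*12)) = -27 + √(-2469 + (6 + 23*12)) = -27 + √(-2469 + (6 + 276)) = -27 + √(-2469 + 282) = -27 + √(-2187) = -27 + 27*I*√3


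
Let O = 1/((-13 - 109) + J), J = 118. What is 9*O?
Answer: -9/4 ≈ -2.2500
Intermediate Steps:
O = -¼ (O = 1/((-13 - 109) + 118) = 1/(-122 + 118) = 1/(-4) = -¼ ≈ -0.25000)
9*O = 9*(-¼) = -9/4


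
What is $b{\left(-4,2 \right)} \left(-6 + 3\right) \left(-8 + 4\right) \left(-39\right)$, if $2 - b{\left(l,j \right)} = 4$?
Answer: $936$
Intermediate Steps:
$b{\left(l,j \right)} = -2$ ($b{\left(l,j \right)} = 2 - 4 = -2$)
$b{\left(-4,2 \right)} \left(-6 + 3\right) \left(-8 + 4\right) \left(-39\right) = - 2 \left(-6 + 3\right) \left(-8 + 4\right) \left(-39\right) = - 2 \left(\left(-3\right) \left(-4\right)\right) \left(-39\right) = \left(-2\right) 12 \left(-39\right) = \left(-24\right) \left(-39\right) = 936$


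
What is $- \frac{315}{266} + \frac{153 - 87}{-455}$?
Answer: $- \frac{22983}{17290} \approx -1.3293$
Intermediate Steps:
$- \frac{315}{266} + \frac{153 - 87}{-455} = \left(-315\right) \frac{1}{266} + \left(153 - 87\right) \left(- \frac{1}{455}\right) = - \frac{45}{38} + 66 \left(- \frac{1}{455}\right) = - \frac{45}{38} - \frac{66}{455} = - \frac{22983}{17290}$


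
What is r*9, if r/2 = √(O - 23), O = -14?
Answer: 18*I*√37 ≈ 109.49*I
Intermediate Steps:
r = 2*I*√37 (r = 2*√(-14 - 23) = 2*√(-37) = 2*(I*√37) = 2*I*√37 ≈ 12.166*I)
r*9 = (2*I*√37)*9 = 18*I*√37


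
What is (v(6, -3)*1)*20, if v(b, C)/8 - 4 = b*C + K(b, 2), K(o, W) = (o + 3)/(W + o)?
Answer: -2060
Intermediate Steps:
K(o, W) = (3 + o)/(W + o)
v(b, C) = 32 + 8*C*b + 8*(3 + b)/(2 + b) (v(b, C) = 32 + 8*(b*C + (3 + b)/(2 + b)) = 32 + 8*(C*b + (3 + b)/(2 + b)) = 32 + (8*C*b + 8*(3 + b)/(2 + b)) = 32 + 8*C*b + 8*(3 + b)/(2 + b))
(v(6, -3)*1)*20 = ((8*(3 + 6 + (2 + 6)*(4 - 3*6))/(2 + 6))*1)*20 = ((8*(3 + 6 + 8*(4 - 18))/8)*1)*20 = ((8*(⅛)*(3 + 6 + 8*(-14)))*1)*20 = ((8*(⅛)*(3 + 6 - 112))*1)*20 = ((8*(⅛)*(-103))*1)*20 = -103*1*20 = -103*20 = -2060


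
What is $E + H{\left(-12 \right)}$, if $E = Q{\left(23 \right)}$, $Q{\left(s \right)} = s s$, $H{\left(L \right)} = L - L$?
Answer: $529$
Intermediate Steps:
$H{\left(L \right)} = 0$
$Q{\left(s \right)} = s^{2}$
$E = 529$ ($E = 23^{2} = 529$)
$E + H{\left(-12 \right)} = 529 + 0 = 529$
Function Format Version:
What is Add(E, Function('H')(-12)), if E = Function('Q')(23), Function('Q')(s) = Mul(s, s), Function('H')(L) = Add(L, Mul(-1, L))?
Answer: 529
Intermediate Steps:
Function('H')(L) = 0
Function('Q')(s) = Pow(s, 2)
E = 529 (E = Pow(23, 2) = 529)
Add(E, Function('H')(-12)) = Add(529, 0) = 529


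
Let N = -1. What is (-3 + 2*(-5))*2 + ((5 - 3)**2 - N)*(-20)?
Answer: -126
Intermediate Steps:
(-3 + 2*(-5))*2 + ((5 - 3)**2 - N)*(-20) = (-3 + 2*(-5))*2 + ((5 - 3)**2 - 1*(-1))*(-20) = (-3 - 10)*2 + (2**2 + 1)*(-20) = -13*2 + (4 + 1)*(-20) = -26 + 5*(-20) = -26 - 100 = -126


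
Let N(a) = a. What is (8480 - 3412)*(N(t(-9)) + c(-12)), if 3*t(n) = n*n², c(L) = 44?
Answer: -1008532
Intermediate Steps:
t(n) = n³/3 (t(n) = (n*n²)/3 = n³/3)
(8480 - 3412)*(N(t(-9)) + c(-12)) = (8480 - 3412)*((⅓)*(-9)³ + 44) = 5068*((⅓)*(-729) + 44) = 5068*(-243 + 44) = 5068*(-199) = -1008532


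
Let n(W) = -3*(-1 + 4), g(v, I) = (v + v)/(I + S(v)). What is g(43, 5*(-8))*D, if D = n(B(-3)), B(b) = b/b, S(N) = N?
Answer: -258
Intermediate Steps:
B(b) = 1
g(v, I) = 2*v/(I + v) (g(v, I) = (v + v)/(I + v) = (2*v)/(I + v) = 2*v/(I + v))
n(W) = -9 (n(W) = -3*3 = -9)
D = -9
g(43, 5*(-8))*D = (2*43/(5*(-8) + 43))*(-9) = (2*43/(-40 + 43))*(-9) = (2*43/3)*(-9) = (2*43*(1/3))*(-9) = (86/3)*(-9) = -258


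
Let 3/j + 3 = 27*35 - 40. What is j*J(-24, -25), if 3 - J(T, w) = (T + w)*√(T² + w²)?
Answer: 9/902 + 147*√1201/902 ≈ 5.6578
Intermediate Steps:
J(T, w) = 3 - √(T² + w²)*(T + w) (J(T, w) = 3 - (T + w)*√(T² + w²) = 3 - √(T² + w²)*(T + w))
j = 3/902 (j = 3/(-3 + (27*35 - 40)) = 3/(-3 + (945 - 40)) = 3/(-3 + 905) = 3/902 ≈ 0.0033259)
j*J(-24, -25) = 3*(3 - 1*(-24)*√((-24)² + (-25)²) - 1*(-25)*√((-24)² + (-25)²))/902 = 3*(3 - 1*(-24)*√(576 + 625) - 1*(-25)*√(576 + 625))/902 = 3*(3 - 1*(-24)*√1201 - 1*(-25)*√1201)/902 = 3*(3 + 24*√1201 + 25*√1201)/902 = 3*(3 + 49*√1201)/902 = 9/902 + 147*√1201/902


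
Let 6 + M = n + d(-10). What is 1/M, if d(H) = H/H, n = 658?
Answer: 1/653 ≈ 0.0015314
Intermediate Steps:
d(H) = 1
M = 653 (M = -6 + (658 + 1) = -6 + 659 = 653)
1/M = 1/653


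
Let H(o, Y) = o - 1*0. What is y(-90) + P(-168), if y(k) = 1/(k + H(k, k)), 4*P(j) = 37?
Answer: 416/45 ≈ 9.2444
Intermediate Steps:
P(j) = 37/4 (P(j) = (¼)*37 = 37/4)
H(o, Y) = o (H(o, Y) = o + 0 = o)
y(k) = 1/(2*k) (y(k) = 1/(k + k) = 1/(2*k))
y(-90) + P(-168) = (½)/(-90) + 37/4 = (½)*(-1/90) + 37/4 = -1/180 + 37/4 = 416/45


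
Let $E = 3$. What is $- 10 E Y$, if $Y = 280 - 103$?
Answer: $-5310$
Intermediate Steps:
$Y = 177$ ($Y = 280 - 103 = 177$)
$- 10 E Y = \left(-10\right) 3 \cdot 177 = \left(-30\right) 177 = -5310$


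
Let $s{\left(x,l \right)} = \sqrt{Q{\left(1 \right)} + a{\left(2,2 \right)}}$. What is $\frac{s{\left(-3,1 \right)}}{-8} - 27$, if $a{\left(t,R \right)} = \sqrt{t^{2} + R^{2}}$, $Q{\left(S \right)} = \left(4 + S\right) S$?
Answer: $-27 - \frac{\sqrt{5 + 2 \sqrt{2}}}{8} \approx -27.35$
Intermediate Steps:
$Q{\left(S \right)} = S \left(4 + S\right)$
$a{\left(t,R \right)} = \sqrt{R^{2} + t^{2}}$
$s{\left(x,l \right)} = \sqrt{5 + 2 \sqrt{2}}$ ($s{\left(x,l \right)} = \sqrt{1 \left(4 + 1\right) + \sqrt{2^{2} + 2^{2}}} = \sqrt{1 \cdot 5 + \sqrt{4 + 4}} = \sqrt{5 + \sqrt{8}} = \sqrt{5 + 2 \sqrt{2}}$)
$\frac{s{\left(-3,1 \right)}}{-8} - 27 = \frac{\sqrt{5 + 2 \sqrt{2}}}{-8} - 27 = \sqrt{5 + 2 \sqrt{2}} \left(- \frac{1}{8}\right) - 27 = - \frac{\sqrt{5 + 2 \sqrt{2}}}{8} - 27 = -27 - \frac{\sqrt{5 + 2 \sqrt{2}}}{8}$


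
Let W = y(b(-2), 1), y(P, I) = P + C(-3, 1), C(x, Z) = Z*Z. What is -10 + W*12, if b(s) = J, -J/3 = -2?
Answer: 74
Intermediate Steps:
J = 6 (J = -3*(-2) = 6)
C(x, Z) = Z²
b(s) = 6
y(P, I) = 1 + P (y(P, I) = P + 1² = P + 1 = 1 + P)
W = 7 (W = 1 + 6 = 7)
-10 + W*12 = -10 + 7*12 = -10 + 84 = 74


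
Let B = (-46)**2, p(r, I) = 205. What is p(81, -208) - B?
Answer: -1911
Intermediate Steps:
B = 2116
p(81, -208) - B = 205 - 1*2116 = 205 - 2116 = -1911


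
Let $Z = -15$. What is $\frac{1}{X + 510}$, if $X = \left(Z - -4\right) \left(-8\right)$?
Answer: $\frac{1}{598} \approx 0.0016722$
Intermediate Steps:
$X = 88$ ($X = \left(-15 - -4\right) \left(-8\right) = \left(-15 + 4\right) \left(-8\right) = \left(-11\right) \left(-8\right) = 88$)
$\frac{1}{X + 510} = \frac{1}{88 + 510} = \frac{1}{598}$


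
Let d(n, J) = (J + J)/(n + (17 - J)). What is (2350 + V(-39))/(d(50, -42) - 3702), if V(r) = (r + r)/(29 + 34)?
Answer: -2688158/4237821 ≈ -0.63433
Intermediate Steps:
d(n, J) = 2*J/(17 + n - J) (d(n, J) = (2*J)/(17 + n - J) = 2*J/(17 + n - J))
V(r) = 2*r/63 (V(r) = (2*r)/63 = (2*r)*(1/63) = 2*r/63)
(2350 + V(-39))/(d(50, -42) - 3702) = (2350 + (2/63)*(-39))/(2*(-42)/(17 + 50 - 1*(-42)) - 3702) = (2350 - 26/21)/(2*(-42)/(17 + 50 + 42) - 3702) = 49324/(21*(2*(-42)/109 - 3702)) = 49324/(21*(2*(-42)*(1/109) - 3702)) = 49324/(21*(-84/109 - 3702)) = 49324/(21*(-403602/109)) = (49324/21)*(-109/403602) = -2688158/4237821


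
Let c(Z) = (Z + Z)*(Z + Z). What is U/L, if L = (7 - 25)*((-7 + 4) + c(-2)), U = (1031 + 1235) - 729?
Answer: -1537/234 ≈ -6.5684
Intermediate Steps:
c(Z) = 4*Z**2 (c(Z) = (2*Z)*(2*Z) = 4*Z**2)
U = 1537 (U = 2266 - 729 = 1537)
L = -234 (L = (7 - 25)*((-7 + 4) + 4*(-2)**2) = -18*(-3 + 4*4) = -18*(-3 + 16) = -18*13 = -234)
U/L = 1537/(-234) = -1/234*1537 = -1537/234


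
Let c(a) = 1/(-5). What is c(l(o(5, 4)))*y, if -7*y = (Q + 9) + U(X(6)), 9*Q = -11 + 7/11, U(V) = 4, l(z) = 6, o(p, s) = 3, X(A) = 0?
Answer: 391/1155 ≈ 0.33853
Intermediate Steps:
Q = -38/33 (Q = (-11 + 7/11)/9 = (⅑)*(-114/11) = -38/33 ≈ -1.1515)
y = -391/231 (y = -((-38/33 + 9) + 4)/7 = -(259/33 + 4)/7 = -⅐*391/33 = -391/231 ≈ -1.6926)
c(a) = -⅕
c(l(o(5, 4)))*y = -⅕*(-391/231) = 391/1155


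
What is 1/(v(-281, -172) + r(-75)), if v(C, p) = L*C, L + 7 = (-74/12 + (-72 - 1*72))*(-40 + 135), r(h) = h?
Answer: 6/24063547 ≈ 2.4934e-7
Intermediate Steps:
L = -85637/6 (L = -7 + (-74/12 + (-72 - 1*72))*(-40 + 135) = -7 + (-74*1/12 + (-72 - 72))*95 = -7 + (-37/6 - 144)*95 = -7 - 901/6*95 = -7 - 85595/6 = -85637/6 ≈ -14273.)
v(C, p) = -85637*C/6
1/(v(-281, -172) + r(-75)) = 1/(-85637/6*(-281) - 75) = 1/(24063997/6 - 75) = 1/(24063547/6) = 6/24063547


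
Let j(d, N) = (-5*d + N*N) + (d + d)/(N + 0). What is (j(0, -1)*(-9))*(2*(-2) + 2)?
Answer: 18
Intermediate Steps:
j(d, N) = N² - 5*d + 2*d/N (j(d, N) = (-5*d + N²) + (2*d)/N = (N² - 5*d) + 2*d/N = N² - 5*d + 2*d/N)
(j(0, -1)*(-9))*(2*(-2) + 2) = (((-1)² - 5*0 + 2*0/(-1))*(-9))*(2*(-2) + 2) = ((1 + 0 + 2*0*(-1))*(-9))*(-4 + 2) = ((1 + 0 + 0)*(-9))*(-2) = (1*(-9))*(-2) = -9*(-2) = 18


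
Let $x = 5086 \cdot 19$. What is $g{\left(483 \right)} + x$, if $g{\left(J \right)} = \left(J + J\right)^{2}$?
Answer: $1029790$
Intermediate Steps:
$g{\left(J \right)} = 4 J^{2}$ ($g{\left(J \right)} = \left(2 J\right)^{2} = 4 J^{2}$)
$x = 96634$
$g{\left(483 \right)} + x = 4 \cdot 483^{2} + 96634 = 4 \cdot 233289 + 96634 = 933156 + 96634 = 1029790$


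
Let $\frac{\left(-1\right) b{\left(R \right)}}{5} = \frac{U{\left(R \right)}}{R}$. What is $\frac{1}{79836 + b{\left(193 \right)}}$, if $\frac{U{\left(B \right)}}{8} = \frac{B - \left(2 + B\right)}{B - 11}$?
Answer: $\frac{17563}{1402159708} \approx 1.2526 \cdot 10^{-5}$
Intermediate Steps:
$U{\left(B \right)} = - \frac{16}{-11 + B}$ ($U{\left(B \right)} = 8 \frac{B - \left(2 + B\right)}{B - 11} = 8 \left(- \frac{2}{-11 + B}\right) = - \frac{16}{-11 + B}$)
$b{\left(R \right)} = \frac{80}{R \left(-11 + R\right)}$ ($b{\left(R \right)} = - 5 \frac{\left(-16\right) \frac{1}{-11 + R}}{R} = - 5 \left(- \frac{16}{R \left(-11 + R\right)}\right) = \frac{80}{R \left(-11 + R\right)}$)
$\frac{1}{79836 + b{\left(193 \right)}} = \frac{1}{79836 + \frac{80}{193 \left(-11 + 193\right)}} = \frac{1}{79836 + 80 \cdot \frac{1}{193} \cdot \frac{1}{182}} = \frac{1}{79836 + \frac{40}{17563}} = \frac{1}{\frac{1402159708}{17563}} = \frac{17563}{1402159708}$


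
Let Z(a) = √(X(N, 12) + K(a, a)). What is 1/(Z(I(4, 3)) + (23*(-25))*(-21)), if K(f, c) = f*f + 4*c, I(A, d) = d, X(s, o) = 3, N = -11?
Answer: 4025/48601867 - 2*√6/145805601 ≈ 8.2782e-5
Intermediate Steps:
K(f, c) = f² + 4*c
Z(a) = √(3 + a² + 4*a) (Z(a) = √(3 + (a² + 4*a)) = √(3 + a² + 4*a))
1/(Z(I(4, 3)) + (23*(-25))*(-21)) = 1/(√(3 + 3² + 4*3) + (23*(-25))*(-21)) = 1/(√(3 + 9 + 12) - 575*(-21)) = 1/(√24 + 12075) = 1/(2*√6 + 12075) = 1/(12075 + 2*√6)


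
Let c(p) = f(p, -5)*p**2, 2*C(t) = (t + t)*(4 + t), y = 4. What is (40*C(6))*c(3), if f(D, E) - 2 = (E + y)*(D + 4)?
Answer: -108000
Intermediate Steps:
C(t) = t*(4 + t) (C(t) = ((t + t)*(4 + t))/2 = ((2*t)*(4 + t))/2 = (2*t*(4 + t))/2 = t*(4 + t))
f(D, E) = 2 + (4 + D)*(4 + E) (f(D, E) = 2 + (E + 4)*(D + 4) = 2 + (4 + E)*(4 + D) = 2 + (4 + D)*(4 + E))
c(p) = p**2*(-2 - p) (c(p) = (18 + 4*p + 4*(-5) + p*(-5))*p**2 = (18 + 4*p - 20 - 5*p)*p**2 = (-2 - p)*p**2 = p**2*(-2 - p))
(40*C(6))*c(3) = (40*(6*(4 + 6)))*(3**2*(-2 - 1*3)) = (40*(6*10))*(9*(-2 - 3)) = (40*60)*(9*(-5)) = 2400*(-45) = -108000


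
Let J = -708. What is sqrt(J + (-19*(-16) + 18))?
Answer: I*sqrt(386) ≈ 19.647*I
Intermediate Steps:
sqrt(J + (-19*(-16) + 18)) = sqrt(-708 + (-19*(-16) + 18)) = sqrt(-708 + (304 + 18)) = sqrt(-708 + 322) = sqrt(-386) = I*sqrt(386)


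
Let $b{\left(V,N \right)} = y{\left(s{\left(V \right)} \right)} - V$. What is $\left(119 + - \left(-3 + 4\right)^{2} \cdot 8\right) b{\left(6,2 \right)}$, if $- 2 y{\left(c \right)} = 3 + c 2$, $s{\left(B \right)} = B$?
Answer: $- \frac{2997}{2} \approx -1498.5$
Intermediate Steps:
$y{\left(c \right)} = - \frac{3}{2} - c$ ($y{\left(c \right)} = - \frac{3 + c 2}{2} = - \frac{3 + 2 c}{2} = - \frac{3}{2} - c$)
$b{\left(V,N \right)} = - \frac{3}{2} - 2 V$ ($b{\left(V,N \right)} = \left(- \frac{3}{2} - V\right) - V = - \frac{3}{2} - 2 V$)
$\left(119 + - \left(-3 + 4\right)^{2} \cdot 8\right) b{\left(6,2 \right)} = \left(119 + - \left(-3 + 4\right)^{2} \cdot 8\right) \left(- \frac{3}{2} - 12\right) = \left(119 + - 1^{2} \cdot 8\right) \left(- \frac{3}{2} - 12\right) = \left(119 + \left(-1\right) 1 \cdot 8\right) \left(- \frac{27}{2}\right) = \left(119 - 8\right) \left(- \frac{27}{2}\right) = 111 \left(- \frac{27}{2}\right) = - \frac{2997}{2}$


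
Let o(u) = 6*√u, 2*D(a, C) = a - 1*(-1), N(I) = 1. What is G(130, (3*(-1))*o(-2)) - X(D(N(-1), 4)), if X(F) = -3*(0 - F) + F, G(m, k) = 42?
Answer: 38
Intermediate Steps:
D(a, C) = ½ + a/2 (D(a, C) = (a - 1*(-1))/2 = (a + 1)/2 = (1 + a)/2 = ½ + a/2)
X(F) = 4*F (X(F) = -(-3)*F + F = 3*F + F = 4*F)
G(130, (3*(-1))*o(-2)) - X(D(N(-1), 4)) = 42 - 4*(½ + (½)*1) = 42 - 4*(½ + ½) = 42 - 4 = 38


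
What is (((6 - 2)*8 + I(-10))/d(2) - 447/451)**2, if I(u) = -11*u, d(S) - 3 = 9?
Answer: 860776921/7322436 ≈ 117.55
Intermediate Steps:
d(S) = 12 (d(S) = 3 + 9 = 12)
(((6 - 2)*8 + I(-10))/d(2) - 447/451)**2 = (((6 - 2)*8 - 11*(-10))/12 - 447/451)**2 = ((4*8 + 110)*(1/12) - 447*1/451)**2 = ((32 + 110)*(1/12) - 447/451)**2 = (142*(1/12) - 447/451)**2 = (71/6 - 447/451)**2 = (29339/2706)**2 = 860776921/7322436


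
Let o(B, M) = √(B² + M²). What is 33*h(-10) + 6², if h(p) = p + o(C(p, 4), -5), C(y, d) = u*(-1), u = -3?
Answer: -294 + 33*√34 ≈ -101.58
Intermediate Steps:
C(y, d) = 3 (C(y, d) = -3*(-1) = 3)
h(p) = p + √34 (h(p) = p + √(3² + (-5)²) = p + √(9 + 25) = p + √34)
33*h(-10) + 6² = 33*(-10 + √34) + 6² = (-330 + 33*√34) + 36 = -294 + 33*√34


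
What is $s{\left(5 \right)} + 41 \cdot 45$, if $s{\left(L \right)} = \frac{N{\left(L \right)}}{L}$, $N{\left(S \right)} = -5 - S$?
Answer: $1843$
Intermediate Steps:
$s{\left(L \right)} = \frac{-5 - L}{L}$
$s{\left(5 \right)} + 41 \cdot 45 = \frac{-5 - 5}{5} + 41 \cdot 45 = \frac{-5 - 5}{5} + 1845 = \frac{1}{5} \left(-10\right) + 1845 = -2 + 1845 = 1843$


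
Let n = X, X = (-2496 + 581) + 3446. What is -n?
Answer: -1531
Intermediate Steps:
X = 1531 (X = -1915 + 3446 = 1531)
n = 1531
-n = -1*1531 = -1531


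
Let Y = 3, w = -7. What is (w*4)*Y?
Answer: -84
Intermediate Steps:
(w*4)*Y = -7*4*3 = -28*3 = -84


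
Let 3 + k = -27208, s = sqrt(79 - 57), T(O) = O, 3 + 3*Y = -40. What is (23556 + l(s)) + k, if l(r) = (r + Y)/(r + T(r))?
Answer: -7309/2 - 43*sqrt(22)/132 ≈ -3656.0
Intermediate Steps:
Y = -43/3 (Y = -1 + (1/3)*(-40) = -1 - 40/3 = -43/3 ≈ -14.333)
s = sqrt(22) ≈ 4.6904
k = -27211 (k = -3 - 27208 = -27211)
l(r) = (-43/3 + r)/(2*r) (l(r) = (r - 43/3)/(r + r) = (-43/3 + r)/((2*r)) = (-43/3 + r)*(1/(2*r)) = (-43/3 + r)/(2*r))
(23556 + l(s)) + k = (23556 + (-43 + 3*sqrt(22))/(6*(sqrt(22)))) - 27211 = (23556 + (sqrt(22)/22)*(-43 + 3*sqrt(22))/6) - 27211 = (23556 + sqrt(22)*(-43 + 3*sqrt(22))/132) - 27211 = -3655 + sqrt(22)*(-43 + 3*sqrt(22))/132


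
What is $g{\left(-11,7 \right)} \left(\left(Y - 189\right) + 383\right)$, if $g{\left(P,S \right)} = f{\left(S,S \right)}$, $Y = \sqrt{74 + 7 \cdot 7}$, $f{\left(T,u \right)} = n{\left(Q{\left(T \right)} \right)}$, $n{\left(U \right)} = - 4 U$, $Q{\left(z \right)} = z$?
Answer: $-5432 - 28 \sqrt{123} \approx -5742.5$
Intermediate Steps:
$f{\left(T,u \right)} = - 4 T$
$Y = \sqrt{123}$ ($Y = \sqrt{74 + 49} = \sqrt{123} \approx 11.091$)
$g{\left(P,S \right)} = - 4 S$
$g{\left(-11,7 \right)} \left(\left(Y - 189\right) + 383\right) = \left(-4\right) 7 \left(\left(\sqrt{123} - 189\right) + 383\right) = - 28 \left(\left(-189 + \sqrt{123}\right) + 383\right) = - 28 \left(194 + \sqrt{123}\right) = -5432 - 28 \sqrt{123}$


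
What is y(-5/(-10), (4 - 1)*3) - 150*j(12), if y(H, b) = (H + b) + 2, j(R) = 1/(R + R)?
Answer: 21/4 ≈ 5.2500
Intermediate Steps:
j(R) = 1/(2*R)
y(H, b) = 2 + H + b
y(-5/(-10), (4 - 1)*3) - 150*j(12) = (2 - 5/(-10) + (4 - 1)*3) - 75/12 = (2 - 5*(-⅒) + 3*3) - 75/12 = (2 + ½ + 9) - 150*1/24 = 23/2 - 25/4 = 21/4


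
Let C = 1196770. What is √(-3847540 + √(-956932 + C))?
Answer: √(-3847540 + √239838) ≈ 1961.4*I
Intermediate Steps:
√(-3847540 + √(-956932 + C)) = √(-3847540 + √(-956932 + 1196770)) = √(-3847540 + √239838)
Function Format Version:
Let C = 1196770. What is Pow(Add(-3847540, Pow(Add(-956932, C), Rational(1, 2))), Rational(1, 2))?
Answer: Pow(Add(-3847540, Pow(239838, Rational(1, 2))), Rational(1, 2)) ≈ Mul(1961.4, I)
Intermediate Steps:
Pow(Add(-3847540, Pow(Add(-956932, C), Rational(1, 2))), Rational(1, 2)) = Pow(Add(-3847540, Pow(Add(-956932, 1196770), Rational(1, 2))), Rational(1, 2)) = Pow(Add(-3847540, Pow(239838, Rational(1, 2))), Rational(1, 2))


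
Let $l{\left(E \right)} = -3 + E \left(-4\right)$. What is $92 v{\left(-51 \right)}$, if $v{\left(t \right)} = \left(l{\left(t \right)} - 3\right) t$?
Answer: $-929016$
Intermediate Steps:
$l{\left(E \right)} = -3 - 4 E$
$v{\left(t \right)} = t \left(-6 - 4 t\right)$ ($v{\left(t \right)} = \left(\left(-3 - 4 t\right) - 3\right) t = \left(-6 - 4 t\right) t = t \left(-6 - 4 t\right)$)
$92 v{\left(-51 \right)} = 92 \left(\left(-2\right) \left(-51\right) \left(3 + 2 \left(-51\right)\right)\right) = 92 \left(\left(-2\right) \left(-51\right) \left(3 - 102\right)\right) = 92 \left(\left(-2\right) \left(-51\right) \left(-99\right)\right) = 92 \left(-10098\right) = -929016$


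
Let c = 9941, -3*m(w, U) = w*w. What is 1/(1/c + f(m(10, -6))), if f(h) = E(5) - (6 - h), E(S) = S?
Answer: -29823/1023920 ≈ -0.029126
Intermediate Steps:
m(w, U) = -w²/3 (m(w, U) = -w*w/3 = -w²/3)
f(h) = -1 + h (f(h) = 5 - (6 - h) = 5 + (-6 + h) = -1 + h)
1/(1/c + f(m(10, -6))) = 1/(1/9941 + (-1 - ⅓*10²)) = 1/(1/9941 + (-1 - ⅓*100)) = 1/(1/9941 + (-1 - 100/3)) = 1/(1/9941 - 103/3) = 1/(-1023920/29823) = -29823/1023920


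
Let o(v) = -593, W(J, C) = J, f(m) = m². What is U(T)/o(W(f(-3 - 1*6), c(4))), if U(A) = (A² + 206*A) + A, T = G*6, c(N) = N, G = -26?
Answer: 7956/593 ≈ 13.417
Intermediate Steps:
T = -156 (T = -26*6 = -156)
U(A) = A² + 207*A
U(T)/o(W(f(-3 - 1*6), c(4))) = -156*(207 - 156)/(-593) = -156*51*(-1/593) = -7956*(-1/593) = 7956/593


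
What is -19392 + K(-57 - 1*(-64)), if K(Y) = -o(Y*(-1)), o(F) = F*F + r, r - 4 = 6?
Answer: -19451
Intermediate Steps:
r = 10 (r = 4 + 6 = 10)
o(F) = 10 + F**2 (o(F) = F*F + 10 = F**2 + 10 = 10 + F**2)
K(Y) = -10 - Y**2 (K(Y) = -(10 + (Y*(-1))**2) = -(10 + (-Y)**2) = -(10 + Y**2) = -10 - Y**2)
-19392 + K(-57 - 1*(-64)) = -19392 + (-10 - (-57 - 1*(-64))**2) = -19392 + (-10 - (-57 + 64)**2) = -19392 + (-10 - 1*7**2) = -19392 + (-10 - 1*49) = -19392 + (-10 - 49) = -19392 - 59 = -19451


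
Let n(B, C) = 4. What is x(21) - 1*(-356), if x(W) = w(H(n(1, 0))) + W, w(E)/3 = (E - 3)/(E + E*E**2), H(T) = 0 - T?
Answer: 25657/68 ≈ 377.31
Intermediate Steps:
H(T) = -T
w(E) = 3*(-3 + E)/(E + E**3) (w(E) = 3*((E - 3)/(E + E*E**2)) = 3*((-3 + E)/(E + E**3)) = 3*(-3 + E)/(E + E**3))
x(W) = 21/68 + W (x(W) = (-9 + 3*(-1*4))/(-1*4 + (-1*4)**3) + W = (-9 + 3*(-4))/(-4 + (-4)**3) + W = (-9 - 12)/(-4 - 64) + W = -21/(-68) + W = -1/68*(-21) + W = 21/68 + W)
x(21) - 1*(-356) = (21/68 + 21) - 1*(-356) = 1449/68 + 356 = 25657/68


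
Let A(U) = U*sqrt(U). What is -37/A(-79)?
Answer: -37*I*sqrt(79)/6241 ≈ -0.052694*I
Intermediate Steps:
A(U) = U**(3/2)
-37/A(-79) = -37*I*sqrt(79)/6241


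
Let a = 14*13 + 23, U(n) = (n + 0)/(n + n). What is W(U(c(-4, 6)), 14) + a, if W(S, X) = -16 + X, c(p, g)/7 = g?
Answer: 203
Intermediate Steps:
c(p, g) = 7*g
U(n) = ½ (U(n) = n/((2*n)) = n*(1/(2*n)) = ½)
a = 205 (a = 182 + 23 = 205)
W(U(c(-4, 6)), 14) + a = (-16 + 14) + 205 = -2 + 205 = 203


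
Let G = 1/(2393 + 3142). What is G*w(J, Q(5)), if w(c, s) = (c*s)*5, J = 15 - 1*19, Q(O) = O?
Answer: -20/1107 ≈ -0.018067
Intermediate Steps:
G = 1/5535 ≈ 0.00018067
J = -4 (J = 15 - 19 = -4)
w(c, s) = 5*c*s
G*w(J, Q(5)) = (5*(-4)*5)/5535 = (1/5535)*(-100) = -20/1107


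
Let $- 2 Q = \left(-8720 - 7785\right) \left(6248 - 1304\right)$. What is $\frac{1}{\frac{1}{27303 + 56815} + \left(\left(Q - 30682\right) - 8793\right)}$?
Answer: $\frac{84118}{3428724124431} \approx 2.4533 \cdot 10^{-8}$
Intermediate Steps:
$Q = 40800360$ ($Q = - \frac{\left(-8720 - 7785\right) \left(6248 - 1304\right)}{2} = - \frac{\left(-16505\right) 4944}{2} = \left(- \frac{1}{2}\right) \left(-81600720\right) = 40800360$)
$\frac{1}{\frac{1}{27303 + 56815} + \left(\left(Q - 30682\right) - 8793\right)} = \frac{1}{\frac{1}{27303 + 56815} + \left(\left(40800360 - 30682\right) - 8793\right)} = \frac{1}{\frac{1}{84118} + \left(40769678 - 8793\right)} = \frac{1}{\frac{1}{84118} + 40760885} = \frac{1}{\frac{3428724124431}{84118}} = \frac{84118}{3428724124431}$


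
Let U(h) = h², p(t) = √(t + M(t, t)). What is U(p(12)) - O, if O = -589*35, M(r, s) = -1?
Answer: 20626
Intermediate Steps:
O = -20615
p(t) = √(-1 + t) (p(t) = √(t - 1) = √(-1 + t))
U(p(12)) - O = (√(-1 + 12))² - 1*(-20615) = (√11)² + 20615 = 11 + 20615 = 20626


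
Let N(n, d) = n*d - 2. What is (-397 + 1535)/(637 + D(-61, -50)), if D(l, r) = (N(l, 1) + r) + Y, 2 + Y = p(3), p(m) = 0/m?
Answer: 569/261 ≈ 2.1801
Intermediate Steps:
N(n, d) = -2 + d*n (N(n, d) = d*n - 2 = -2 + d*n)
p(m) = 0
Y = -2 (Y = -2 + 0 = -2)
D(l, r) = -4 + l + r (D(l, r) = ((-2 + 1*l) + r) - 2 = ((-2 + l) + r) - 2 = (-2 + l + r) - 2 = -4 + l + r)
(-397 + 1535)/(637 + D(-61, -50)) = (-397 + 1535)/(637 + (-4 - 61 - 50)) = 1138/(637 - 115) = 1138/522 = 1138*(1/522) = 569/261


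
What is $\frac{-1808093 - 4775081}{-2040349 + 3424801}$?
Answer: $- \frac{3291587}{692226} \approx -4.7551$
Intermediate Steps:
$\frac{-1808093 - 4775081}{-2040349 + 3424801} = - \frac{6583174}{1384452} = \left(-6583174\right) \frac{1}{1384452} = - \frac{3291587}{692226}$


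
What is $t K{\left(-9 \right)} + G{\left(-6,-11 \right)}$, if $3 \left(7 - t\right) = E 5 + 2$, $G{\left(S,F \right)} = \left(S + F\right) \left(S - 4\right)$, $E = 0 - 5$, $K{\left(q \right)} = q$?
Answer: $38$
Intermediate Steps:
$E = -5$
$G{\left(S,F \right)} = \left(-4 + S\right) \left(F + S\right)$ ($G{\left(S,F \right)} = \left(F + S\right) \left(-4 + S\right) = \left(-4 + S\right) \left(F + S\right)$)
$t = \frac{44}{3}$ ($t = 7 - \frac{\left(-5\right) 5 + 2}{3} = 7 - \frac{-25 + 2}{3} = 7 - - \frac{23}{3} = 7 + \frac{23}{3} = \frac{44}{3} \approx 14.667$)
$t K{\left(-9 \right)} + G{\left(-6,-11 \right)} = \frac{44}{3} \left(-9\right) - \left(-134 - 36\right) = -132 + \left(36 + 44 + 24 + 66\right) = -132 + 170 = 38$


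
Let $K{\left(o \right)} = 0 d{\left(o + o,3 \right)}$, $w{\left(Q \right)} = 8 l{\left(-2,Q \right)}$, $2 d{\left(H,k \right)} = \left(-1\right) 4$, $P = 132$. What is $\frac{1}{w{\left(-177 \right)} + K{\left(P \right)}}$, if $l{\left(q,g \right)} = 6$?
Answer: $\frac{1}{48} \approx 0.020833$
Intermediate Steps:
$d{\left(H,k \right)} = -2$ ($d{\left(H,k \right)} = \frac{\left(-1\right) 4}{2} = \frac{1}{2} \left(-4\right) = -2$)
$w{\left(Q \right)} = 48$ ($w{\left(Q \right)} = 8 \cdot 6 = 48$)
$K{\left(o \right)} = 0$ ($K{\left(o \right)} = 0 \left(-2\right) = 0$)
$\frac{1}{w{\left(-177 \right)} + K{\left(P \right)}} = \frac{1}{48 + 0} = \frac{1}{48}$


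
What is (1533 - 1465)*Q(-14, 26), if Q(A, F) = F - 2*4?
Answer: 1224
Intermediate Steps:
Q(A, F) = -8 + F (Q(A, F) = F - 8 = -8 + F)
(1533 - 1465)*Q(-14, 26) = (1533 - 1465)*(-8 + 26) = 68*18 = 1224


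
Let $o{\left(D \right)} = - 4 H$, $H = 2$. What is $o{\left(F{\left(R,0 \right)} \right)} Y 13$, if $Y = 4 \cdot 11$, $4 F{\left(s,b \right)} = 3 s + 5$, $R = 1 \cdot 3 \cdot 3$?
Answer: $-4576$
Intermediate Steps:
$R = 9$ ($R = 3 \cdot 3 = 9$)
$F{\left(s,b \right)} = \frac{5}{4} + \frac{3 s}{4}$ ($F{\left(s,b \right)} = \frac{3 s + 5}{4} = \frac{5 + 3 s}{4} = \frac{5}{4} + \frac{3 s}{4}$)
$o{\left(D \right)} = -8$ ($o{\left(D \right)} = \left(-4\right) 2 = -8$)
$Y = 44$
$o{\left(F{\left(R,0 \right)} \right)} Y 13 = \left(-8\right) 44 \cdot 13 = \left(-352\right) 13 = -4576$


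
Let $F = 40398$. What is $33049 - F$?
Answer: $-7349$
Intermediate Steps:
$33049 - F = 33049 - 40398 = -7349$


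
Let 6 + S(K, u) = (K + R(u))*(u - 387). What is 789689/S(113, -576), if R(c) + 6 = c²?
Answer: -789689/319603335 ≈ -0.0024708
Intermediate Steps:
R(c) = -6 + c²
S(K, u) = -6 + (-387 + u)*(-6 + K + u²) (S(K, u) = -6 + (K + (-6 + u²))*(u - 387) = -6 + (-6 + K + u²)*(-387 + u) = -6 + (-387 + u)*(-6 + K + u²))
789689/S(113, -576) = 789689/(2316 - 387*113 - 387*(-576)² + 113*(-576) - 576*(-6 + (-576)²)) = 789689/(2316 - 43731 - 387*331776 - 65088 - 576*(-6 + 331776)) = 789689/(2316 - 43731 - 128397312 - 65088 - 576*331770) = 789689/(2316 - 43731 - 128397312 - 65088 - 191099520) = 789689/(-319603335) = 789689*(-1/319603335) = -789689/319603335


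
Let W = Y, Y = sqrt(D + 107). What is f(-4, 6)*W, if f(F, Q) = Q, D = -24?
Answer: 6*sqrt(83) ≈ 54.663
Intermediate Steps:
Y = sqrt(83) (Y = sqrt(-24 + 107) = sqrt(83) ≈ 9.1104)
W = sqrt(83) ≈ 9.1104
f(-4, 6)*W = 6*sqrt(83)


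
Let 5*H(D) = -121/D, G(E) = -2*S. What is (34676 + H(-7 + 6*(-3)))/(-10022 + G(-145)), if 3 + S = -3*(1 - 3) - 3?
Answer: -4334621/1252750 ≈ -3.4601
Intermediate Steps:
S = 0 (S = -3 + (-3*(1 - 3) - 3) = -3 + (-3*(-2) - 3) = -3 + (6 - 3) = -3 + 3 = 0)
G(E) = 0 (G(E) = -2*0 = 0)
H(D) = -121/(5*D) (H(D) = (-121/D)/5 = -121/(5*D))
(34676 + H(-7 + 6*(-3)))/(-10022 + G(-145)) = (34676 - 121/(5*(-7 + 6*(-3))))/(-10022 + 0) = (34676 - 121/(5*(-7 - 18)))/(-10022) = (34676 - 121/5/(-25))*(-1/10022) = (34676 - 121/5*(-1/25))*(-1/10022) = (34676 + 121/125)*(-1/10022) = (4334621/125)*(-1/10022) = -4334621/1252750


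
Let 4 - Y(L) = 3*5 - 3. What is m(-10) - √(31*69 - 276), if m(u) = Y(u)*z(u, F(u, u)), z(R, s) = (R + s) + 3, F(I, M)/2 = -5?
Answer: 136 - 9*√23 ≈ 92.838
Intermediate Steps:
F(I, M) = -10 (F(I, M) = 2*(-5) = -10)
z(R, s) = 3 + R + s
Y(L) = -8 (Y(L) = 4 - (3*5 - 3) = 4 - (15 - 3) = 4 - 1*12 = 4 - 12 = -8)
m(u) = 56 - 8*u (m(u) = -8*(3 + u - 10) = -8*(-7 + u) = 56 - 8*u)
m(-10) - √(31*69 - 276) = (56 - 8*(-10)) - √(31*69 - 276) = (56 + 80) - √(2139 - 276) = 136 - √1863 = 136 - 9*√23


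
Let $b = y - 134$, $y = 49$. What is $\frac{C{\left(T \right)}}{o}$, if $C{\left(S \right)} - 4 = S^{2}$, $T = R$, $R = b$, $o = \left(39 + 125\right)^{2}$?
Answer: $\frac{7229}{26896} \approx 0.26878$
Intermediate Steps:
$o = 26896$ ($o = 164^{2} = 26896$)
$b = -85$ ($b = 49 - 134 = -85$)
$R = -85$
$T = -85$
$C{\left(S \right)} = 4 + S^{2}$
$\frac{C{\left(T \right)}}{o} = \frac{4 + \left(-85\right)^{2}}{26896} = \left(4 + 7225\right) \frac{1}{26896} = 7229 \cdot \frac{1}{26896} = \frac{7229}{26896}$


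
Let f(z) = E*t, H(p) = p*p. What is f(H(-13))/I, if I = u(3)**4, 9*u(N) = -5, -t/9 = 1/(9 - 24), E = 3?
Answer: 59049/3125 ≈ 18.896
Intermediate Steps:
H(p) = p**2
t = 3/5 (t = -9/(9 - 24) = -9/(-15) = -9*(-1/15) = 3/5 ≈ 0.60000)
u(N) = -5/9 (u(N) = (1/9)*(-5) = -5/9)
f(z) = 9/5 (f(z) = 3*(3/5) = 9/5)
I = 625/6561 (I = (-5/9)**4 = 625/6561 ≈ 0.095260)
f(H(-13))/I = 9/(5*(625/6561)) = (9/5)*(6561/625) = 59049/3125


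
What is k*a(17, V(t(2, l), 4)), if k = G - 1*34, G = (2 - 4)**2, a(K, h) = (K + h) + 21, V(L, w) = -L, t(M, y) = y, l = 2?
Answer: -1080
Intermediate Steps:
a(K, h) = 21 + K + h
G = 4 (G = (-2)**2 = 4)
k = -30 (k = 4 - 1*34 = 4 - 34 = -30)
k*a(17, V(t(2, l), 4)) = -30*(21 + 17 - 1*2) = -30*(21 + 17 - 2) = -30*36 = -1080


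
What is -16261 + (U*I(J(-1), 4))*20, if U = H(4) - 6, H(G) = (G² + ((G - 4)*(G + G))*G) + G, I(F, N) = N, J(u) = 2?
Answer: -15141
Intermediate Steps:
H(G) = G + G² + 2*G²*(-4 + G) (H(G) = (G² + ((-4 + G)*(2*G))*G) + G = (G² + (2*G*(-4 + G))*G) + G = (G² + 2*G²*(-4 + G)) + G = G + G² + 2*G²*(-4 + G))
U = 14 (U = 4*(1 - 7*4 + 2*4²) - 6 = 4*(1 - 28 + 2*16) - 6 = 4*(1 - 28 + 32) - 6 = 4*5 - 6 = 20 - 6 = 14)
-16261 + (U*I(J(-1), 4))*20 = -16261 + (14*4)*20 = -16261 + 56*20 = -16261 + 1120 = -15141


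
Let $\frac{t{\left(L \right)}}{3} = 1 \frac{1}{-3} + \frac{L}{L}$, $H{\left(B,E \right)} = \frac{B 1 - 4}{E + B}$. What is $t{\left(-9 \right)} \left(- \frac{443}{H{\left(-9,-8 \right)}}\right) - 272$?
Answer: $- \frac{18598}{13} \approx -1430.6$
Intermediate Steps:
$H{\left(B,E \right)} = \frac{-4 + B}{B + E}$ ($H{\left(B,E \right)} = \frac{B - 4}{B + E} = \frac{-4 + B}{B + E}$)
$t{\left(L \right)} = 2$ ($t{\left(L \right)} = 3 \left(1 \frac{1}{-3} + \frac{L}{L}\right) = 3 \left(1 \left(- \frac{1}{3}\right) + 1\right) = 3 \left(- \frac{1}{3} + 1\right) = 3 \cdot \frac{2}{3} = 2$)
$t{\left(-9 \right)} \left(- \frac{443}{H{\left(-9,-8 \right)}}\right) - 272 = 2 \left(- \frac{443}{\frac{1}{-9 - 8} \left(-4 - 9\right)}\right) - 272 = 2 \left(- \frac{443}{\frac{1}{-17} \left(-13\right)}\right) - 272 = 2 \left(- \frac{443}{\left(- \frac{1}{17}\right) \left(-13\right)}\right) - 272 = 2 \left(- \frac{443}{\frac{13}{17}}\right) - 272 = 2 \left(\left(-443\right) \frac{17}{13}\right) - 272 = 2 \left(- \frac{7531}{13}\right) - 272 = - \frac{15062}{13} - 272 = - \frac{18598}{13}$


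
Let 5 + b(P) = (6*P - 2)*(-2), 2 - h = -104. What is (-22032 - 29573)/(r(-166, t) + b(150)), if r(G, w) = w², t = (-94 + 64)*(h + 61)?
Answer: -51605/25098299 ≈ -0.0020561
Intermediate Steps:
h = 106 (h = 2 - 1*(-104) = 2 + 104 = 106)
t = -5010 (t = (-94 + 64)*(106 + 61) = -30*167 = -5010)
b(P) = -1 - 12*P (b(P) = -5 + (6*P - 2)*(-2) = -5 + (-2 + 6*P)*(-2) = -5 + (4 - 12*P) = -1 - 12*P)
(-22032 - 29573)/(r(-166, t) + b(150)) = (-22032 - 29573)/((-5010)² + (-1 - 12*150)) = -51605/(25100100 + (-1 - 1800)) = -51605/(25100100 - 1801) = -51605/25098299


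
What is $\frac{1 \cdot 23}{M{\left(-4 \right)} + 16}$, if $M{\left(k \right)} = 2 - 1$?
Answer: $\frac{23}{17} \approx 1.3529$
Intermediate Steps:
$M{\left(k \right)} = 1$ ($M{\left(k \right)} = 2 - 1 = 1$)
$\frac{1 \cdot 23}{M{\left(-4 \right)} + 16} = \frac{1 \cdot 23}{1 + 16} = \frac{23}{17}$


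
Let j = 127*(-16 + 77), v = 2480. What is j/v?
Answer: 7747/2480 ≈ 3.1238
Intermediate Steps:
j = 7747 (j = 127*61 = 7747)
j/v = 7747/2480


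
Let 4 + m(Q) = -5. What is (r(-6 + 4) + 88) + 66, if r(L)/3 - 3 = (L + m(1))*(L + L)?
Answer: 295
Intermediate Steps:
m(Q) = -9 (m(Q) = -4 - 5 = -9)
r(L) = 9 + 6*L*(-9 + L) (r(L) = 9 + 3*((L - 9)*(L + L)) = 9 + 3*((-9 + L)*(2*L)) = 9 + 3*(2*L*(-9 + L)) = 9 + 6*L*(-9 + L))
(r(-6 + 4) + 88) + 66 = ((9 - 54*(-6 + 4) + 6*(-6 + 4)**2) + 88) + 66 = ((9 - 54*(-2) + 6*(-2)**2) + 88) + 66 = ((9 + 108 + 6*4) + 88) + 66 = ((9 + 108 + 24) + 88) + 66 = (141 + 88) + 66 = 229 + 66 = 295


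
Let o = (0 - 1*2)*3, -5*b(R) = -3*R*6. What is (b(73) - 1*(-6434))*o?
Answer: -200904/5 ≈ -40181.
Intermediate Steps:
b(R) = 18*R/5 (b(R) = -(-3*R)*6/5 = -(-18)*R/5 = 18*R/5)
o = -6 (o = (0 - 2)*3 = -2*3 = -6)
(b(73) - 1*(-6434))*o = ((18/5)*73 - 1*(-6434))*(-6) = (1314/5 + 6434)*(-6) = (33484/5)*(-6) = -200904/5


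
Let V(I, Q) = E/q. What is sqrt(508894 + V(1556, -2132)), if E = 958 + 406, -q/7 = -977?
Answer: sqrt(23801959293770)/6839 ≈ 713.37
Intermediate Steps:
q = 6839 (q = -7*(-977) = 6839)
E = 1364
V(I, Q) = 1364/6839
sqrt(508894 + V(1556, -2132)) = sqrt(508894 + 1364/6839) = sqrt(3480327430/6839) = sqrt(23801959293770)/6839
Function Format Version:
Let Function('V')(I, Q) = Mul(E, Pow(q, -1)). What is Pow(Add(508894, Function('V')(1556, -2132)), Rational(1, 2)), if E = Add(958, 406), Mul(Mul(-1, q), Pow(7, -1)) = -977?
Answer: Mul(Rational(1, 6839), Pow(23801959293770, Rational(1, 2))) ≈ 713.37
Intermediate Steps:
q = 6839 (q = Mul(-7, -977) = 6839)
E = 1364
Function('V')(I, Q) = Rational(1364, 6839) (Function('V')(I, Q) = Mul(1364, Pow(6839, -1)) = Mul(1364, Rational(1, 6839)) = Rational(1364, 6839))
Pow(Add(508894, Function('V')(1556, -2132)), Rational(1, 2)) = Pow(Add(508894, Rational(1364, 6839)), Rational(1, 2)) = Pow(Rational(3480327430, 6839), Rational(1, 2)) = Mul(Rational(1, 6839), Pow(23801959293770, Rational(1, 2)))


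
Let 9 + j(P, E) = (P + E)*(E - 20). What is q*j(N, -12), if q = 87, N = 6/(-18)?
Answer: 33553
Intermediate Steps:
N = -⅓ (N = 6*(-1/18) = -⅓ ≈ -0.33333)
j(P, E) = -9 + (-20 + E)*(E + P) (j(P, E) = -9 + (P + E)*(E - 20) = -9 + (E + P)*(-20 + E) = -9 + (-20 + E)*(E + P))
q*j(N, -12) = 87*(-9 + (-12)² - 20*(-12) - 20*(-⅓) - 12*(-⅓)) = 87*(-9 + 144 + 240 + 20/3 + 4) = 87*(1157/3) = 33553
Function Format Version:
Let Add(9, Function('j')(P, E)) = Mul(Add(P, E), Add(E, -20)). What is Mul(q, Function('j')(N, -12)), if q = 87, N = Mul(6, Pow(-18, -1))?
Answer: 33553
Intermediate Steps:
N = Rational(-1, 3) (N = Mul(6, Rational(-1, 18)) = Rational(-1, 3) ≈ -0.33333)
Function('j')(P, E) = Add(-9, Mul(Add(-20, E), Add(E, P))) (Function('j')(P, E) = Add(-9, Mul(Add(P, E), Add(E, -20))) = Add(-9, Mul(Add(E, P), Add(-20, E))) = Add(-9, Mul(Add(-20, E), Add(E, P))))
Mul(q, Function('j')(N, -12)) = Mul(87, Add(-9, Pow(-12, 2), Mul(-20, -12), Mul(-20, Rational(-1, 3)), Mul(-12, Rational(-1, 3)))) = Mul(87, Add(-9, 144, 240, Rational(20, 3), 4)) = Mul(87, Rational(1157, 3)) = 33553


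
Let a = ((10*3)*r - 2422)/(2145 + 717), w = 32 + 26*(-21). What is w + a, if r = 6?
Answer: -736655/1431 ≈ -514.78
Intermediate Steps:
w = -514 (w = 32 - 546 = -514)
a = -1121/1431 (a = ((10*3)*6 - 2422)/(2145 + 717) = (30*6 - 2422)/2862 = (180 - 2422)*(1/2862) = -2242*1/2862 = -1121/1431 ≈ -0.78337)
w + a = -514 - 1121/1431 = -736655/1431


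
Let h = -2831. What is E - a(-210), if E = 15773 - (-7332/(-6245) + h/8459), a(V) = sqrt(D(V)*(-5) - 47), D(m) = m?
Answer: 833187332922/52826455 - sqrt(1003) ≈ 15740.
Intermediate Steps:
a(V) = sqrt(-47 - 5*V) (a(V) = sqrt(V*(-5) - 47) = sqrt(-5*V - 47) = sqrt(-47 - 5*V))
E = 833187332922/52826455 (E = 15773 - (-7332/(-6245) - 2831/8459) = 15773 - (-7332*(-1/6245) - 2831*1/8459) = 15773 - (7332/6245 - 2831/8459) = 15773 - 1*44341793/52826455 = 15773 - 44341793/52826455 = 833187332922/52826455 ≈ 15772.)
E - a(-210) = 833187332922/52826455 - sqrt(-47 - 5*(-210)) = 833187332922/52826455 - sqrt(-47 + 1050) = 833187332922/52826455 - sqrt(1003)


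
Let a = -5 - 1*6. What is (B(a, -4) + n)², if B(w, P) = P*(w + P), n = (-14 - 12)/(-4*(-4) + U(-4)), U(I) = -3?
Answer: 3364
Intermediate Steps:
n = -2 (n = (-14 - 12)/(-4*(-4) - 3) = -26/(16 - 3) = -26/13 = -26*1/13 = -2)
a = -11 (a = -5 - 6 = -11)
B(w, P) = P*(P + w)
(B(a, -4) + n)² = (-4*(-4 - 11) - 2)² = (-4*(-15) - 2)² = (60 - 2)² = 58² = 3364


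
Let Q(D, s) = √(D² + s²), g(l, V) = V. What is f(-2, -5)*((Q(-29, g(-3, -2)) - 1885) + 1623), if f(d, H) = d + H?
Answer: 1834 - 91*√5 ≈ 1630.5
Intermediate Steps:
f(d, H) = H + d
f(-2, -5)*((Q(-29, g(-3, -2)) - 1885) + 1623) = (-5 - 2)*((√((-29)² + (-2)²) - 1885) + 1623) = -7*((√(841 + 4) - 1885) + 1623) = -7*((√845 - 1885) + 1623) = -7*((13*√5 - 1885) + 1623) = -7*((-1885 + 13*√5) + 1623) = -7*(-262 + 13*√5) = 1834 - 91*√5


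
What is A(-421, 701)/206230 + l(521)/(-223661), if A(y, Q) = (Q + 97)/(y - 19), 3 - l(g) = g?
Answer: 23412730061/10147633766600 ≈ 0.0023072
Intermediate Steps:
l(g) = 3 - g
A(y, Q) = (97 + Q)/(-19 + y)
A(-421, 701)/206230 + l(521)/(-223661) = ((97 + 701)/(-19 - 421))/206230 + (3 - 1*521)/(-223661) = (798/(-440))*(1/206230) + (3 - 521)*(-1/223661) = -1/440*798*(1/206230) - 518*(-1/223661) = -399/220*1/206230 + 518/223661 = -399/45370600 + 518/223661 = 23412730061/10147633766600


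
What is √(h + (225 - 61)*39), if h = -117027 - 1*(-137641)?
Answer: √27010 ≈ 164.35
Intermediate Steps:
h = 20614 (h = -117027 + 137641 = 20614)
√(h + (225 - 61)*39) = √(20614 + (225 - 61)*39) = √(20614 + 164*39) = √(20614 + 6396) = √27010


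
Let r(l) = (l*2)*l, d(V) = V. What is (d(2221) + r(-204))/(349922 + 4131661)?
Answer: 85453/4481583 ≈ 0.019068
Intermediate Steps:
r(l) = 2*l² (r(l) = (2*l)*l = 2*l²)
(d(2221) + r(-204))/(349922 + 4131661) = (2221 + 2*(-204)²)/(349922 + 4131661) = (2221 + 2*41616)/4481583 = (2221 + 83232)*(1/4481583) = 85453*(1/4481583) = 85453/4481583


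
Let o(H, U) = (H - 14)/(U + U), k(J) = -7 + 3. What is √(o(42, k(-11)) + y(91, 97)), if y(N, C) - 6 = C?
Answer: √398/2 ≈ 9.9750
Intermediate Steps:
k(J) = -4
y(N, C) = 6 + C
o(H, U) = (-14 + H)/(2*U) (o(H, U) = (-14 + H)/((2*U)) = (-14 + H)*(1/(2*U)) = (-14 + H)/(2*U))
√(o(42, k(-11)) + y(91, 97)) = √((½)*(-14 + 42)/(-4) + (6 + 97)) = √((½)*(-¼)*28 + 103) = √(-7/2 + 103) = √(199/2) = √398/2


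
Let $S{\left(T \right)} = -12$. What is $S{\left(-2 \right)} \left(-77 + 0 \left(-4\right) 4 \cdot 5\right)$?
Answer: $924$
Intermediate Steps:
$S{\left(-2 \right)} \left(-77 + 0 \left(-4\right) 4 \cdot 5\right) = - 12 \left(-77 + 0 \left(-4\right) 4 \cdot 5\right) = - 12 \left(-77 + 0 \cdot 4 \cdot 5\right) = - 12 \left(-77 + 0 \cdot 5\right) = - 12 \left(-77 + 0\right) = \left(-12\right) \left(-77\right) = 924$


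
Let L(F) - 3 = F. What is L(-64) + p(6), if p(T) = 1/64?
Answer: -3903/64 ≈ -60.984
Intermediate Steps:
p(T) = 1/64
L(F) = 3 + F
L(-64) + p(6) = (3 - 64) + 1/64 = -61 + 1/64 = -3903/64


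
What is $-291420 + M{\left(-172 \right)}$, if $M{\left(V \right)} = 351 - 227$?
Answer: $-291296$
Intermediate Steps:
$M{\left(V \right)} = 124$ ($M{\left(V \right)} = 351 - 227 = 124$)
$-291420 + M{\left(-172 \right)} = -291420 + 124 = -291296$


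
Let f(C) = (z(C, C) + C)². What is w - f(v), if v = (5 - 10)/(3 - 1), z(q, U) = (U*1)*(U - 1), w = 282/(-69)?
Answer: -15879/368 ≈ -43.149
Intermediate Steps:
w = -94/23 (w = 282*(-1/69) = -94/23 ≈ -4.0870)
z(q, U) = U*(-1 + U)
v = -5/2 ≈ -2.5000
f(C) = (C + C*(-1 + C))² (f(C) = (C*(-1 + C) + C)² = (C + C*(-1 + C))²)
w - f(v) = -94/23 - (-5/2)⁴ = -94/23 - 1*625/16 = -94/23 - 625/16 = -15879/368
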